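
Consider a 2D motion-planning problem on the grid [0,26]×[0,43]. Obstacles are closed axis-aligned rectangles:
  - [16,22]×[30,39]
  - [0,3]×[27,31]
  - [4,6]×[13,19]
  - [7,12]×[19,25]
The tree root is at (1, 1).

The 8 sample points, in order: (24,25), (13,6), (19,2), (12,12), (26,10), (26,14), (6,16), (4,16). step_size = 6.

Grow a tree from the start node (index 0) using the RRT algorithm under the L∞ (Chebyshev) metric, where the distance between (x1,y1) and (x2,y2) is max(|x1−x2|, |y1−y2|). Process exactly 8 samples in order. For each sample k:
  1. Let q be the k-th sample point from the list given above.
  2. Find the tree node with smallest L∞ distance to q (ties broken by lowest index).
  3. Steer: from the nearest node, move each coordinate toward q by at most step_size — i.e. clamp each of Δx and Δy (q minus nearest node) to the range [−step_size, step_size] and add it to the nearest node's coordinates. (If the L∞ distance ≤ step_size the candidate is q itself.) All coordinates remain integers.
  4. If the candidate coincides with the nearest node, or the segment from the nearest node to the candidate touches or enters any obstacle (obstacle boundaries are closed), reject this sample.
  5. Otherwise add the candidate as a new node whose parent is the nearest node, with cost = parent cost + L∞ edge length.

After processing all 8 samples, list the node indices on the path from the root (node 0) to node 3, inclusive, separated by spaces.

Path: 0 1 2 3

1. q=(24,25) nearest=0 d=24 new=(7,7) → add node 1 parent=0 cost=6
2. q=(13,6) nearest=1 d=6 new=(13,6) → add node 2 parent=1 cost=12
3. q=(19,2) nearest=2 d=6 new=(19,2) → add node 3 parent=2 cost=18
4. q=(12,12) nearest=1 d=5 new=(12,12) → add node 4 parent=1 cost=11
5. q=(26,10) nearest=3 d=8 new=(25,8) → add node 5 parent=3 cost=24
6. q=(26,14) nearest=5 d=6 new=(26,14) → add node 6 parent=5 cost=30
7. q=(6,16) nearest=4 d=6 new=(6,16) → blocked by [4,6]×[13,19], reject
8. q=(4,16) nearest=4 d=8 new=(6,16) → blocked by [4,6]×[13,19], reject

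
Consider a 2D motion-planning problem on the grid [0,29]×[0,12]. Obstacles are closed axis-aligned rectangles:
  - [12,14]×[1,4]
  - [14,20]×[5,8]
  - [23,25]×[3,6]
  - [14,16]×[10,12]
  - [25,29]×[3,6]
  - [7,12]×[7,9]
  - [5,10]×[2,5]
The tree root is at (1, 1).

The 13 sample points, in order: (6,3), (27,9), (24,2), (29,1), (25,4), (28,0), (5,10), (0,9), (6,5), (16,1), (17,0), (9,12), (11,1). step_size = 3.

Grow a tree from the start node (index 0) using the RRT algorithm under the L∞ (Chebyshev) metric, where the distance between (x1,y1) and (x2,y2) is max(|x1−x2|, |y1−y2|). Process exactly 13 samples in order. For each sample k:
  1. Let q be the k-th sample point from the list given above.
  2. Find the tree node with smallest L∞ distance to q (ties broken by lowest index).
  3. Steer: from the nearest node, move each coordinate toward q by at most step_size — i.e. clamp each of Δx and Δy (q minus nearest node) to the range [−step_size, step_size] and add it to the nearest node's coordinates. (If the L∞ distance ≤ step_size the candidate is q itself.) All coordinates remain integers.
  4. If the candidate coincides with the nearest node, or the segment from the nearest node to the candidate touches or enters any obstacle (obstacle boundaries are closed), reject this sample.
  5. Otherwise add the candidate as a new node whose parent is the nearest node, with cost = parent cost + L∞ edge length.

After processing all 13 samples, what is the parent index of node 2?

Parent of node 2: 1

1. q=(6,3) nearest=0 d=5 new=(4,3) → add node 1 parent=0 cost=3
2. q=(27,9) nearest=1 d=23 new=(7,6) → blocked by [5,10]×[2,5], reject
3. q=(24,2) nearest=1 d=20 new=(7,2) → blocked by [5,10]×[2,5], reject
4. q=(29,1) nearest=1 d=25 new=(7,1) → blocked by [5,10]×[2,5], reject
5. q=(25,4) nearest=1 d=21 new=(7,4) → blocked by [5,10]×[2,5], reject
6. q=(28,0) nearest=1 d=24 new=(7,0) → blocked by [5,10]×[2,5], reject
7. q=(5,10) nearest=1 d=7 new=(5,6) → add node 2 parent=1 cost=6
8. q=(0,9) nearest=2 d=5 new=(2,9) → add node 3 parent=2 cost=9
9. q=(6,5) nearest=2 d=1 new=(6,5) → blocked by [5,10]×[2,5], reject
10. q=(16,1) nearest=2 d=11 new=(8,3) → blocked by [5,10]×[2,5], reject
11. q=(17,0) nearest=2 d=12 new=(8,3) → blocked by [5,10]×[2,5], reject
12. q=(9,12) nearest=2 d=6 new=(8,9) → blocked by [7,12]×[7,9], reject
13. q=(11,1) nearest=2 d=6 new=(8,3) → blocked by [5,10]×[2,5], reject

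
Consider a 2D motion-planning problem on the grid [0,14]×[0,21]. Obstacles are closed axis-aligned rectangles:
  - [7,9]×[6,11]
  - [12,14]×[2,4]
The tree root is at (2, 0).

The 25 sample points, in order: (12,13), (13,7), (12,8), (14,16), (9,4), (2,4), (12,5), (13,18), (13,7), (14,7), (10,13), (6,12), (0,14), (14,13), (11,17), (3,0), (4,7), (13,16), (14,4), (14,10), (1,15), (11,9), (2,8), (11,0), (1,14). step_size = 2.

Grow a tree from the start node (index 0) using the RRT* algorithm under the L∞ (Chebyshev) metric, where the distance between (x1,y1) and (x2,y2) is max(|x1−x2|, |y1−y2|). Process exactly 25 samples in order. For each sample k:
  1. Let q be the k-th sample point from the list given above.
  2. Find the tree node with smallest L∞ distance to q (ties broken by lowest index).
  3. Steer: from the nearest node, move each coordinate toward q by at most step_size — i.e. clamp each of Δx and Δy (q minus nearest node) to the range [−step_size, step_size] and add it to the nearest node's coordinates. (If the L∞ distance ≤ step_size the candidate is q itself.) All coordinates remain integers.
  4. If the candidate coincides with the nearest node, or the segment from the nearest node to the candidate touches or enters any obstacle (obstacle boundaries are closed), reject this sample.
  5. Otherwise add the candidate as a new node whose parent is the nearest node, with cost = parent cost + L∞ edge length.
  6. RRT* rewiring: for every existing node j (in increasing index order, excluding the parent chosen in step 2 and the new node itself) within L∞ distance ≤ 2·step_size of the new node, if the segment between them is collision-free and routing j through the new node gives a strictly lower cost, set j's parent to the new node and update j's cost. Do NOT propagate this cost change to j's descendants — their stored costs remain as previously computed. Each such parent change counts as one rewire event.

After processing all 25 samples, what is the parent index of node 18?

Parent of node 18: 14

1. q=(12,13) nearest=0 d=13 new=(4,2) → add node 1 parent=0 cost=2
2. q=(13,7) nearest=1 d=9 new=(6,4) → add node 2 parent=1 cost=4
3. q=(12,8) nearest=2 d=6 new=(8,6) → blocked by [7,9]×[6,11], reject
4. q=(14,16) nearest=2 d=12 new=(8,6) → blocked by [7,9]×[6,11], reject
5. q=(9,4) nearest=2 d=3 new=(8,4) → add node 3 parent=2 cost=6
6. q=(2,4) nearest=1 d=2 new=(2,4) → add node 4 parent=1 cost=4
7. q=(12,5) nearest=3 d=4 new=(10,5) → add node 5 parent=3 cost=8
8. q=(13,18) nearest=5 d=13 new=(12,7) → add node 6 parent=5 cost=10
9. q=(13,7) nearest=6 d=1 new=(13,7) → add node 7 parent=6 cost=11
10. q=(14,7) nearest=7 d=1 new=(14,7) → add node 8 parent=7 cost=12
11. q=(10,13) nearest=6 d=6 new=(10,9) → add node 9 parent=6 cost=12
12. q=(6,12) nearest=9 d=4 new=(8,11) → blocked by [7,9]×[6,11], reject
13. q=(0,14) nearest=2 d=10 new=(4,6) → add node 10 parent=2 cost=6
14. q=(14,13) nearest=9 d=4 new=(12,11) → add node 11 parent=9 cost=14
15. q=(11,17) nearest=11 d=6 new=(11,13) → add node 12 parent=11 cost=16
16. q=(3,0) nearest=0 d=1 new=(3,0) → add node 13 parent=0 cost=1
17. q=(4,7) nearest=10 d=1 new=(4,7) → add node 14 parent=10 cost=7
18. q=(13,16) nearest=12 d=3 new=(13,15) → add node 15 parent=12 cost=18
19. q=(14,4) nearest=6 d=3 new=(14,5) → add node 16 parent=6 cost=12
20. q=(14,10) nearest=11 d=2 new=(14,10) → add node 17 parent=11 cost=16
21. q=(1,15) nearest=14 d=8 new=(2,9) → add node 18 parent=14 cost=9
22. q=(11,9) nearest=9 d=1 new=(11,9) → add node 19 parent=9 cost=13
23. q=(2,8) nearest=18 d=1 new=(2,8) → add node 20 parent=18 cost=10
24. q=(11,0) nearest=3 d=4 new=(10,2) → add node 21 parent=3 cost=8
25. q=(1,14) nearest=18 d=5 new=(1,11) → add node 22 parent=18 cost=11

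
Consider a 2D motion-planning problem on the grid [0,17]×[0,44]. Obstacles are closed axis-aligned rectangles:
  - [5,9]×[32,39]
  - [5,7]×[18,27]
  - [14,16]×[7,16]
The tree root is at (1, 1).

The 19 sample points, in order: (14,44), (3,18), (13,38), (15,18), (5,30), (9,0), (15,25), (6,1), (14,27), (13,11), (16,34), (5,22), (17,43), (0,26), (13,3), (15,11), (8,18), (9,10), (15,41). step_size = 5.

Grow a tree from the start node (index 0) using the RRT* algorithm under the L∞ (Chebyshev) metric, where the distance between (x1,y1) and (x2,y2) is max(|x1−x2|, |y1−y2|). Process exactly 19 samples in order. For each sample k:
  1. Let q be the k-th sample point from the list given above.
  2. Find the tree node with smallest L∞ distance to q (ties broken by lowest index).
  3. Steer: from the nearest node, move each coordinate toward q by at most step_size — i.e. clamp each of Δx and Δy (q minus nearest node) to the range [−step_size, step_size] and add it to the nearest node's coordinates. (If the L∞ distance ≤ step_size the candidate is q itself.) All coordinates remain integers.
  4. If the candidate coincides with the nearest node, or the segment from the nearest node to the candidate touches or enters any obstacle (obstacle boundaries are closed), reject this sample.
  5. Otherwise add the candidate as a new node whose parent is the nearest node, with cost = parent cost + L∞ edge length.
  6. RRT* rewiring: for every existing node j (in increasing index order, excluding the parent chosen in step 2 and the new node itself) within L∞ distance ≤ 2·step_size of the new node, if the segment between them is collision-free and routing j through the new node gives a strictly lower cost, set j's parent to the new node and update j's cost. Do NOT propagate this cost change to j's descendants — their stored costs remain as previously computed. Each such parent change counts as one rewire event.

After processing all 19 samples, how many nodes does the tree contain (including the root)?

Node count: 17

1. q=(14,44) nearest=0 d=43 new=(6,6) → add node 1 parent=0 cost=5
2. q=(3,18) nearest=1 d=12 new=(3,11) → add node 2 parent=1 cost=10
3. q=(13,38) nearest=2 d=27 new=(8,16) → add node 3 parent=2 cost=15
4. q=(15,18) nearest=3 d=7 new=(13,18) → add node 4 parent=3 cost=20
5. q=(5,30) nearest=4 d=12 new=(8,23) → add node 5 parent=4 cost=25
6. q=(9,0) nearest=1 d=6 new=(9,1) → add node 6 parent=1 cost=10
7. q=(15,25) nearest=4 d=7 new=(15,23) → add node 7 parent=4 cost=25
8. q=(6,1) nearest=6 d=3 new=(6,1) → add node 8 parent=6 cost=13
9. q=(14,27) nearest=7 d=4 new=(14,27) → add node 9 parent=7 cost=29
10. q=(13,11) nearest=3 d=5 new=(13,11) → add node 10 parent=3 cost=20
11. q=(16,34) nearest=9 d=7 new=(16,32) → add node 11 parent=9 cost=34
12. q=(5,22) nearest=5 d=3 new=(5,22) → blocked by [5,7]×[18,27], reject
13. q=(17,43) nearest=11 d=11 new=(17,37) → add node 12 parent=11 cost=39
14. q=(0,26) nearest=5 d=8 new=(3,26) → blocked by [5,7]×[18,27], reject
15. q=(13,3) nearest=6 d=4 new=(13,3) → add node 13 parent=6 cost=14
16. q=(15,11) nearest=10 d=2 new=(15,11) → blocked by [14,16]×[7,16], reject
17. q=(8,18) nearest=3 d=2 new=(8,18) → add node 14 parent=3 cost=17; rewire 5→14 (22<25); rewire 7→14 (24<25); rewire 9→14 (26<29)
18. q=(9,10) nearest=1 d=4 new=(9,10) → add node 15 parent=1 cost=9; rewire 4→15 (17<20); rewire 10→15 (13<20)
19. q=(15,41) nearest=12 d=4 new=(15,41) → add node 16 parent=12 cost=43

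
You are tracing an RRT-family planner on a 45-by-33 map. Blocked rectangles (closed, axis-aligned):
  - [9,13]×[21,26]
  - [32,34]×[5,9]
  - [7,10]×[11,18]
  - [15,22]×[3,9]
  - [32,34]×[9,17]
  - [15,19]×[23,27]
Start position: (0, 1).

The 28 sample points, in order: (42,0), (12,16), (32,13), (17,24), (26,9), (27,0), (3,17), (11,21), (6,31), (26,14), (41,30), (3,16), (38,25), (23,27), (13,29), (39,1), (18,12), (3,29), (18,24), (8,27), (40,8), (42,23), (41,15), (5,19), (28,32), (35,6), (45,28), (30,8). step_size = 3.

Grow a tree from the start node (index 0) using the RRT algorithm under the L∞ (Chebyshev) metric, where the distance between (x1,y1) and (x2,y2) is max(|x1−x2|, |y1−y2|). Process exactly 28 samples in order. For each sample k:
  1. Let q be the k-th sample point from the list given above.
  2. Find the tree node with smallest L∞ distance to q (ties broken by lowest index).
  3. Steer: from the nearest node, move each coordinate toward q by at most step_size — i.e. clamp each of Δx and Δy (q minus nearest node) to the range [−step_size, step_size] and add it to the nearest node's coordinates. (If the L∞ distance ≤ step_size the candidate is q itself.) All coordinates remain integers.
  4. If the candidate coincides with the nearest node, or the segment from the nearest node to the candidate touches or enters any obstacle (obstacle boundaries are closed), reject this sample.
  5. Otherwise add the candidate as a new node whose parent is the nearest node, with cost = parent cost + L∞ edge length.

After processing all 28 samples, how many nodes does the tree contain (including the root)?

Node count: 16

1. q=(42,0) nearest=0 d=42 new=(3,0) → add node 1 parent=0 cost=3
2. q=(12,16) nearest=0 d=15 new=(3,4) → add node 2 parent=0 cost=3
3. q=(32,13) nearest=1 d=29 new=(6,3) → add node 3 parent=1 cost=6
4. q=(17,24) nearest=2 d=20 new=(6,7) → add node 4 parent=2 cost=6
5. q=(26,9) nearest=3 d=20 new=(9,6) → add node 5 parent=3 cost=9
6. q=(27,0) nearest=5 d=18 new=(12,3) → add node 6 parent=5 cost=12
7. q=(3,17) nearest=4 d=10 new=(3,10) → add node 7 parent=4 cost=9
8. q=(11,21) nearest=7 d=11 new=(6,13) → add node 8 parent=7 cost=12
9. q=(6,31) nearest=8 d=18 new=(6,16) → add node 9 parent=8 cost=15
10. q=(26,14) nearest=6 d=14 new=(15,6) → blocked by [15,22]×[3,9], reject
11. q=(41,30) nearest=6 d=29 new=(15,6) → blocked by [15,22]×[3,9], reject
12. q=(3,16) nearest=8 d=3 new=(3,16) → add node 10 parent=8 cost=15
13. q=(38,25) nearest=6 d=26 new=(15,6) → blocked by [15,22]×[3,9], reject
14. q=(23,27) nearest=8 d=17 new=(9,16) → blocked by [7,10]×[11,18], reject
15. q=(13,29) nearest=9 d=13 new=(9,19) → blocked by [7,10]×[11,18], reject
16. q=(39,1) nearest=6 d=27 new=(15,1) → add node 11 parent=6 cost=15
17. q=(18,12) nearest=5 d=9 new=(12,9) → add node 12 parent=5 cost=12
18. q=(3,29) nearest=9 d=13 new=(3,19) → add node 13 parent=9 cost=18
19. q=(18,24) nearest=8 d=12 new=(9,16) → blocked by [7,10]×[11,18], reject
20. q=(8,27) nearest=13 d=8 new=(6,22) → add node 14 parent=13 cost=21
21. q=(40,8) nearest=11 d=25 new=(18,4) → blocked by [15,22]×[3,9], reject
22. q=(42,23) nearest=11 d=27 new=(18,4) → blocked by [15,22]×[3,9], reject
23. q=(41,15) nearest=11 d=26 new=(18,4) → blocked by [15,22]×[3,9], reject
24. q=(5,19) nearest=13 d=2 new=(5,19) → add node 15 parent=13 cost=20
25. q=(28,32) nearest=8 d=22 new=(9,16) → blocked by [7,10]×[11,18], reject
26. q=(35,6) nearest=11 d=20 new=(18,4) → blocked by [15,22]×[3,9], reject
27. q=(45,28) nearest=11 d=30 new=(18,4) → blocked by [15,22]×[3,9], reject
28. q=(30,8) nearest=11 d=15 new=(18,4) → blocked by [15,22]×[3,9], reject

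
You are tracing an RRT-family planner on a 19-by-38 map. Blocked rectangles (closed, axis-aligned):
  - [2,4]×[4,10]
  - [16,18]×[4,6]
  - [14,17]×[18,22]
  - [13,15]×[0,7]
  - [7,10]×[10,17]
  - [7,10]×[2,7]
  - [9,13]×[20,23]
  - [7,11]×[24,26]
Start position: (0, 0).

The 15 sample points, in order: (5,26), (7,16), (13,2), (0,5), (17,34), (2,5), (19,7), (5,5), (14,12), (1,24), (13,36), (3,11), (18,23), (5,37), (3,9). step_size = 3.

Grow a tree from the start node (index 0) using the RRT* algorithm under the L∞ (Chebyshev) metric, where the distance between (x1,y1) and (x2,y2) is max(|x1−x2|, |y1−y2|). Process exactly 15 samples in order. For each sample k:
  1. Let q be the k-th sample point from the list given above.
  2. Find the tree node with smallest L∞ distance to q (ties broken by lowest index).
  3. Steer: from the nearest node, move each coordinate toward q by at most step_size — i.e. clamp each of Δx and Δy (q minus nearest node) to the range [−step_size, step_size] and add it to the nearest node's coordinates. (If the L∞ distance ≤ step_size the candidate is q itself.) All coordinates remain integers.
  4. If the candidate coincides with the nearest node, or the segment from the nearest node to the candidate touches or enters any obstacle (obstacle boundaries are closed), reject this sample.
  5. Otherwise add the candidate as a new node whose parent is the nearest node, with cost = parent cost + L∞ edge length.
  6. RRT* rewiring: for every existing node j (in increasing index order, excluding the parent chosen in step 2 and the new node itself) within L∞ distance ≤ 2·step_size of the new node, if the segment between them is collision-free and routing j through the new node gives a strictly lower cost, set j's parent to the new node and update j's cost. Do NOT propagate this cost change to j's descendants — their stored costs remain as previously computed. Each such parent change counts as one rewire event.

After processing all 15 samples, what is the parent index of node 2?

Parent of node 2: 1

1. q=(5,26) nearest=0 d=26 new=(3,3) → add node 1 parent=0 cost=3
2. q=(7,16) nearest=1 d=13 new=(6,6) → blocked by [2,4]×[4,10], reject
3. q=(13,2) nearest=1 d=10 new=(6,2) → add node 2 parent=1 cost=6
4. q=(0,5) nearest=1 d=3 new=(0,5) → add node 3 parent=1 cost=6
5. q=(17,34) nearest=3 d=29 new=(3,8) → blocked by [2,4]×[4,10], reject
6. q=(2,5) nearest=1 d=2 new=(2,5) → blocked by [2,4]×[4,10], reject
7. q=(19,7) nearest=2 d=13 new=(9,5) → blocked by [7,10]×[2,7], reject
8. q=(5,5) nearest=1 d=2 new=(5,5) → blocked by [2,4]×[4,10], reject
9. q=(14,12) nearest=2 d=10 new=(9,5) → blocked by [7,10]×[2,7], reject
10. q=(1,24) nearest=3 d=19 new=(1,8) → add node 4 parent=3 cost=9
11. q=(13,36) nearest=4 d=28 new=(4,11) → blocked by [2,4]×[4,10], reject
12. q=(3,11) nearest=4 d=3 new=(3,11) → blocked by [2,4]×[4,10], reject
13. q=(18,23) nearest=4 d=17 new=(4,11) → blocked by [2,4]×[4,10], reject
14. q=(5,37) nearest=4 d=29 new=(4,11) → blocked by [2,4]×[4,10], reject
15. q=(3,9) nearest=4 d=2 new=(3,9) → blocked by [2,4]×[4,10], reject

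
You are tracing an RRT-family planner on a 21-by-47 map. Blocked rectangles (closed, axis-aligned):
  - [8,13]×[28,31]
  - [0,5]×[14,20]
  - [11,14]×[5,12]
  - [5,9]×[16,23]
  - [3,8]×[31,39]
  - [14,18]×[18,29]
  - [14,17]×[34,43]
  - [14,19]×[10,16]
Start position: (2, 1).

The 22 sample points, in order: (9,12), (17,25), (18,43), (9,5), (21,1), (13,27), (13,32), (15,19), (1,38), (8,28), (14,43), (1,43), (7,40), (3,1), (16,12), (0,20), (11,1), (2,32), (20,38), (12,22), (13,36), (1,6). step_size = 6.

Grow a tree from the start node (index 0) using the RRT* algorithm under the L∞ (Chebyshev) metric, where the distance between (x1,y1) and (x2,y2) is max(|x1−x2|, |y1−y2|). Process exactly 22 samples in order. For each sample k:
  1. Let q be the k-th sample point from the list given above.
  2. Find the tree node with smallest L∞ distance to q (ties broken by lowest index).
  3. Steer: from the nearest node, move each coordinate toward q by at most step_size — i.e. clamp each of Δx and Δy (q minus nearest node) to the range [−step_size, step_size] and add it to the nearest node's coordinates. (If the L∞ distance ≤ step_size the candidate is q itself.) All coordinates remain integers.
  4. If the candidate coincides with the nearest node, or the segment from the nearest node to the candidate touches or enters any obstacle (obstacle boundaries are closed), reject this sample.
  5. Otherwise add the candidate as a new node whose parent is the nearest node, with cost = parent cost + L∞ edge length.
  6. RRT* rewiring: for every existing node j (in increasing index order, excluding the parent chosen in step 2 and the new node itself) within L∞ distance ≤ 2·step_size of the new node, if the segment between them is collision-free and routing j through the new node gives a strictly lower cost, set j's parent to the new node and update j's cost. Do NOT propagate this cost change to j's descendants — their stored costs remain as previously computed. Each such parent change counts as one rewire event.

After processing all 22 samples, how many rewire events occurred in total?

1. q=(9,12) nearest=0 d=11 new=(8,7) → add node 1 parent=0 cost=6
2. q=(17,25) nearest=1 d=18 new=(14,13) → blocked by [11,14]×[5,12], reject
3. q=(18,43) nearest=1 d=36 new=(14,13) → blocked by [11,14]×[5,12], reject
4. q=(9,5) nearest=1 d=2 new=(9,5) → add node 2 parent=1 cost=8
5. q=(21,1) nearest=2 d=12 new=(15,1) → add node 3 parent=2 cost=14
6. q=(13,27) nearest=1 d=20 new=(13,13) → blocked by [11,14]×[5,12], reject
7. q=(13,32) nearest=1 d=25 new=(13,13) → blocked by [11,14]×[5,12], reject
8. q=(15,19) nearest=1 d=12 new=(14,13) → blocked by [11,14]×[5,12], reject
9. q=(1,38) nearest=1 d=31 new=(2,13) → add node 4 parent=1 cost=12
10. q=(8,28) nearest=4 d=15 new=(8,19) → blocked by [0,5]×[14,20], reject
11. q=(14,43) nearest=4 d=30 new=(8,19) → blocked by [0,5]×[14,20], reject
12. q=(1,43) nearest=4 d=30 new=(1,19) → blocked by [0,5]×[14,20], reject
13. q=(7,40) nearest=4 d=27 new=(7,19) → blocked by [0,5]×[14,20], reject
14. q=(3,1) nearest=0 d=1 new=(3,1) → add node 5 parent=0 cost=1; rewire 2→5 (7<8); rewire 3→5 (13<14)
15. q=(16,12) nearest=2 d=7 new=(15,11) → blocked by [11,14]×[5,12], reject
16. q=(0,20) nearest=4 d=7 new=(0,19) → blocked by [0,5]×[14,20], reject
17. q=(11,1) nearest=2 d=4 new=(11,1) → add node 6 parent=2 cost=11
18. q=(2,32) nearest=4 d=19 new=(2,19) → blocked by [0,5]×[14,20], reject
19. q=(20,38) nearest=4 d=25 new=(8,19) → blocked by [0,5]×[14,20], reject
20. q=(12,22) nearest=4 d=10 new=(8,19) → blocked by [0,5]×[14,20], reject
21. q=(13,36) nearest=4 d=23 new=(8,19) → blocked by [0,5]×[14,20], reject
22. q=(1,6) nearest=0 d=5 new=(1,6) → add node 7 parent=0 cost=5

Rewire events: 2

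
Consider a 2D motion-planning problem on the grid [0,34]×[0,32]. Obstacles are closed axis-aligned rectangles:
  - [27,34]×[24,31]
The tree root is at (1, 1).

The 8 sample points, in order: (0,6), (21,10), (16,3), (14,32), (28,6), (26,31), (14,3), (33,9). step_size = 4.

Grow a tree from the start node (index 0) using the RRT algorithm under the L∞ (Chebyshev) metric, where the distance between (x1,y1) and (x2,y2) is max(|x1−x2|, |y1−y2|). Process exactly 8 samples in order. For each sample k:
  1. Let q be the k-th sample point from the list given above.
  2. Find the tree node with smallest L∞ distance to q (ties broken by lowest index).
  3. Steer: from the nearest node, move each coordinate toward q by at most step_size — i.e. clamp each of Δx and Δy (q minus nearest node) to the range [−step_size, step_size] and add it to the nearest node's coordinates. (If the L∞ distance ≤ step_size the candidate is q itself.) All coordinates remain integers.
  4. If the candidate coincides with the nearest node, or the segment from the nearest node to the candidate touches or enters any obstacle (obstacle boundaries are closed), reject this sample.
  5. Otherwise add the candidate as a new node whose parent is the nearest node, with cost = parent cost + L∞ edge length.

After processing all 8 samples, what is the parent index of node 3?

1. q=(0,6) nearest=0 d=5 new=(0,5) → add node 1 parent=0 cost=4
2. q=(21,10) nearest=0 d=20 new=(5,5) → add node 2 parent=0 cost=4
3. q=(16,3) nearest=2 d=11 new=(9,3) → add node 3 parent=2 cost=8
4. q=(14,32) nearest=1 d=27 new=(4,9) → add node 4 parent=1 cost=8
5. q=(28,6) nearest=3 d=19 new=(13,6) → add node 5 parent=3 cost=12
6. q=(26,31) nearest=4 d=22 new=(8,13) → add node 6 parent=4 cost=12
7. q=(14,3) nearest=5 d=3 new=(14,3) → add node 7 parent=5 cost=15
8. q=(33,9) nearest=7 d=19 new=(18,7) → add node 8 parent=7 cost=19

Parent of node 3: 2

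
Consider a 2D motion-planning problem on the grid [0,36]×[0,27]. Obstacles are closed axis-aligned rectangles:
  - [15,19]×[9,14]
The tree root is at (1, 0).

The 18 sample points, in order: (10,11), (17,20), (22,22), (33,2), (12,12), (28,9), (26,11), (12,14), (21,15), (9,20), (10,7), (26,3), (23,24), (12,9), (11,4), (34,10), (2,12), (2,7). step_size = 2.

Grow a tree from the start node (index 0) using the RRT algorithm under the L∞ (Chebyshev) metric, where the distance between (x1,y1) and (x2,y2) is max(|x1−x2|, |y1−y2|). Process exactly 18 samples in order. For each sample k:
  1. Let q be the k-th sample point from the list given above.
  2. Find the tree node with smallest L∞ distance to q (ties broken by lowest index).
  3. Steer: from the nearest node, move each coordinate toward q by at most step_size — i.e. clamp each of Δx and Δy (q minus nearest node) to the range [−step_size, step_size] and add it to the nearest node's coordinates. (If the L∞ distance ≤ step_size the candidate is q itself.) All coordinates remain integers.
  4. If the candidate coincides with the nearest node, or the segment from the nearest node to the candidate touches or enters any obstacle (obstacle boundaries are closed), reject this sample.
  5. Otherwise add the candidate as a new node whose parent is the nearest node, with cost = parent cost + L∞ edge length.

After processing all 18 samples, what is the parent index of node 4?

Parent of node 4: 3

1. q=(10,11) nearest=0 d=11 new=(3,2) → add node 1 parent=0 cost=2
2. q=(17,20) nearest=1 d=18 new=(5,4) → add node 2 parent=1 cost=4
3. q=(22,22) nearest=2 d=18 new=(7,6) → add node 3 parent=2 cost=6
4. q=(33,2) nearest=3 d=26 new=(9,4) → add node 4 parent=3 cost=8
5. q=(12,12) nearest=3 d=6 new=(9,8) → add node 5 parent=3 cost=8
6. q=(28,9) nearest=4 d=19 new=(11,6) → add node 6 parent=4 cost=10
7. q=(26,11) nearest=6 d=15 new=(13,8) → add node 7 parent=6 cost=12
8. q=(12,14) nearest=5 d=6 new=(11,10) → add node 8 parent=5 cost=10
9. q=(21,15) nearest=7 d=8 new=(15,10) → blocked by [15,19]×[9,14], reject
10. q=(9,20) nearest=8 d=10 new=(9,12) → add node 9 parent=8 cost=12
11. q=(10,7) nearest=5 d=1 new=(10,7) → add node 10 parent=5 cost=9
12. q=(26,3) nearest=7 d=13 new=(15,6) → add node 11 parent=7 cost=14
13. q=(23,24) nearest=8 d=14 new=(13,12) → add node 12 parent=8 cost=12
14. q=(12,9) nearest=7 d=1 new=(12,9) → add node 13 parent=7 cost=13
15. q=(11,4) nearest=4 d=2 new=(11,4) → add node 14 parent=4 cost=10
16. q=(34,10) nearest=11 d=19 new=(17,8) → add node 15 parent=11 cost=16
17. q=(2,12) nearest=3 d=6 new=(5,8) → add node 16 parent=3 cost=8
18. q=(2,7) nearest=2 d=3 new=(3,6) → add node 17 parent=2 cost=6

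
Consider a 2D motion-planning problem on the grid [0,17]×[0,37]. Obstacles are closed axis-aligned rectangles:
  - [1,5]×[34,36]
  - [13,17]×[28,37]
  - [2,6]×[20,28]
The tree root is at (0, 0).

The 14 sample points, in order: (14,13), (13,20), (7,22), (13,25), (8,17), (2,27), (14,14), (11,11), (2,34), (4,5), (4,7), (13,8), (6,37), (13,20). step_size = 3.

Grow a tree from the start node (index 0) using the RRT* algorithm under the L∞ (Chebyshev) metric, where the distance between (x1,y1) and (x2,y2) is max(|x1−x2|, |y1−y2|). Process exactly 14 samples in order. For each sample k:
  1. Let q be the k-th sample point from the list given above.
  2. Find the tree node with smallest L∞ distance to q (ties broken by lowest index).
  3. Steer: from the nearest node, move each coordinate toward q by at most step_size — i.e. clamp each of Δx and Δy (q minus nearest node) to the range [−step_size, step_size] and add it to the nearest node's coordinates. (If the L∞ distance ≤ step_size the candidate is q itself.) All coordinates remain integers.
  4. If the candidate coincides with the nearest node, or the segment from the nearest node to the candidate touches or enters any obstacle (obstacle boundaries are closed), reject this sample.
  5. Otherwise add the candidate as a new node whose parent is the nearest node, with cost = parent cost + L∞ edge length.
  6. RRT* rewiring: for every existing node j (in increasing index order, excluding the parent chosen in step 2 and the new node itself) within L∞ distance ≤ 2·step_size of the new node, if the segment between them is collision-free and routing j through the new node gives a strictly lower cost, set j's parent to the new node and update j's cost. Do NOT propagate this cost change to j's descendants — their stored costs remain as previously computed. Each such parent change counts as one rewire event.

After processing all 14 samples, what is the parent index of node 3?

1. q=(14,13) nearest=0 d=14 new=(3,3) → add node 1 parent=0 cost=3
2. q=(13,20) nearest=1 d=17 new=(6,6) → add node 2 parent=1 cost=6
3. q=(7,22) nearest=2 d=16 new=(7,9) → add node 3 parent=2 cost=9
4. q=(13,25) nearest=3 d=16 new=(10,12) → add node 4 parent=3 cost=12
5. q=(8,17) nearest=4 d=5 new=(8,15) → add node 5 parent=4 cost=15
6. q=(2,27) nearest=5 d=12 new=(5,18) → add node 6 parent=5 cost=18
7. q=(14,14) nearest=4 d=4 new=(13,14) → add node 7 parent=4 cost=15
8. q=(11,11) nearest=4 d=1 new=(11,11) → add node 8 parent=4 cost=13
9. q=(2,34) nearest=6 d=16 new=(2,21) → blocked by [2,6]×[20,28], reject
10. q=(4,5) nearest=1 d=2 new=(4,5) → add node 9 parent=1 cost=5
11. q=(4,7) nearest=2 d=2 new=(4,7) → add node 10 parent=2 cost=8
12. q=(13,8) nearest=8 d=3 new=(13,8) → add node 11 parent=8 cost=16
13. q=(6,37) nearest=6 d=19 new=(6,21) → blocked by [2,6]×[20,28], reject
14. q=(13,20) nearest=5 d=5 new=(11,18) → add node 12 parent=5 cost=18

Parent of node 3: 2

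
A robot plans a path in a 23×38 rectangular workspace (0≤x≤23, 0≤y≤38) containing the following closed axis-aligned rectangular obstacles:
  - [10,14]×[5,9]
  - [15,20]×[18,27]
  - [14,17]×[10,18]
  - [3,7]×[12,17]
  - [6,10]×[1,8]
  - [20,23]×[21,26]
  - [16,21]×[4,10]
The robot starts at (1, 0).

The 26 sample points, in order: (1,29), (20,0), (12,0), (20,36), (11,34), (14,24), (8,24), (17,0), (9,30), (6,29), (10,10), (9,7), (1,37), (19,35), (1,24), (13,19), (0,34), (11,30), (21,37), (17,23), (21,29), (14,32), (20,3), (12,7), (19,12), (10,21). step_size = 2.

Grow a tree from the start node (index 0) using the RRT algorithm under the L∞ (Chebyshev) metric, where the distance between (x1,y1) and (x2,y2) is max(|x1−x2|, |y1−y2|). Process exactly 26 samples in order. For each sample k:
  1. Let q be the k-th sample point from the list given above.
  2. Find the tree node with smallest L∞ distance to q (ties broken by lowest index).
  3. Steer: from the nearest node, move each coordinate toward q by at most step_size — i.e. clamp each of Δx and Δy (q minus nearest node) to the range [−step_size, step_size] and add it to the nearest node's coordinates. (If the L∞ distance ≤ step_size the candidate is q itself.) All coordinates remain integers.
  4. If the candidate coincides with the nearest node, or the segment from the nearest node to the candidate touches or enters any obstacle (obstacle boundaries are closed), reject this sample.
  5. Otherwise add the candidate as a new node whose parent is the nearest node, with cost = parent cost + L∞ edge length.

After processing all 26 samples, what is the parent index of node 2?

Parent of node 2: 0

1. q=(1,29) nearest=0 d=29 new=(1,2) → add node 1 parent=0 cost=2
2. q=(20,0) nearest=0 d=19 new=(3,0) → add node 2 parent=0 cost=2
3. q=(12,0) nearest=2 d=9 new=(5,0) → add node 3 parent=2 cost=4
4. q=(20,36) nearest=1 d=34 new=(3,4) → add node 4 parent=1 cost=4
5. q=(11,34) nearest=4 d=30 new=(5,6) → add node 5 parent=4 cost=6
6. q=(14,24) nearest=5 d=18 new=(7,8) → blocked by [6,10]×[1,8], reject
7. q=(8,24) nearest=5 d=18 new=(7,8) → blocked by [6,10]×[1,8], reject
8. q=(17,0) nearest=3 d=12 new=(7,0) → add node 6 parent=3 cost=6
9. q=(9,30) nearest=5 d=24 new=(7,8) → blocked by [6,10]×[1,8], reject
10. q=(6,29) nearest=5 d=23 new=(6,8) → blocked by [6,10]×[1,8], reject
11. q=(10,10) nearest=5 d=5 new=(7,8) → blocked by [6,10]×[1,8], reject
12. q=(9,7) nearest=5 d=4 new=(7,7) → blocked by [6,10]×[1,8], reject
13. q=(1,37) nearest=5 d=31 new=(3,8) → add node 7 parent=5 cost=8
14. q=(19,35) nearest=7 d=27 new=(5,10) → add node 8 parent=7 cost=10
15. q=(1,24) nearest=8 d=14 new=(3,12) → blocked by [3,7]×[12,17], reject
16. q=(13,19) nearest=8 d=9 new=(7,12) → blocked by [3,7]×[12,17], reject
17. q=(0,34) nearest=8 d=24 new=(3,12) → blocked by [3,7]×[12,17], reject
18. q=(11,30) nearest=8 d=20 new=(7,12) → blocked by [3,7]×[12,17], reject
19. q=(21,37) nearest=8 d=27 new=(7,12) → blocked by [3,7]×[12,17], reject
20. q=(17,23) nearest=8 d=13 new=(7,12) → blocked by [3,7]×[12,17], reject
21. q=(21,29) nearest=8 d=19 new=(7,12) → blocked by [3,7]×[12,17], reject
22. q=(14,32) nearest=8 d=22 new=(7,12) → blocked by [3,7]×[12,17], reject
23. q=(20,3) nearest=6 d=13 new=(9,2) → blocked by [6,10]×[1,8], reject
24. q=(12,7) nearest=3 d=7 new=(7,2) → blocked by [6,10]×[1,8], reject
25. q=(19,12) nearest=6 d=12 new=(9,2) → blocked by [6,10]×[1,8], reject
26. q=(10,21) nearest=8 d=11 new=(7,12) → blocked by [3,7]×[12,17], reject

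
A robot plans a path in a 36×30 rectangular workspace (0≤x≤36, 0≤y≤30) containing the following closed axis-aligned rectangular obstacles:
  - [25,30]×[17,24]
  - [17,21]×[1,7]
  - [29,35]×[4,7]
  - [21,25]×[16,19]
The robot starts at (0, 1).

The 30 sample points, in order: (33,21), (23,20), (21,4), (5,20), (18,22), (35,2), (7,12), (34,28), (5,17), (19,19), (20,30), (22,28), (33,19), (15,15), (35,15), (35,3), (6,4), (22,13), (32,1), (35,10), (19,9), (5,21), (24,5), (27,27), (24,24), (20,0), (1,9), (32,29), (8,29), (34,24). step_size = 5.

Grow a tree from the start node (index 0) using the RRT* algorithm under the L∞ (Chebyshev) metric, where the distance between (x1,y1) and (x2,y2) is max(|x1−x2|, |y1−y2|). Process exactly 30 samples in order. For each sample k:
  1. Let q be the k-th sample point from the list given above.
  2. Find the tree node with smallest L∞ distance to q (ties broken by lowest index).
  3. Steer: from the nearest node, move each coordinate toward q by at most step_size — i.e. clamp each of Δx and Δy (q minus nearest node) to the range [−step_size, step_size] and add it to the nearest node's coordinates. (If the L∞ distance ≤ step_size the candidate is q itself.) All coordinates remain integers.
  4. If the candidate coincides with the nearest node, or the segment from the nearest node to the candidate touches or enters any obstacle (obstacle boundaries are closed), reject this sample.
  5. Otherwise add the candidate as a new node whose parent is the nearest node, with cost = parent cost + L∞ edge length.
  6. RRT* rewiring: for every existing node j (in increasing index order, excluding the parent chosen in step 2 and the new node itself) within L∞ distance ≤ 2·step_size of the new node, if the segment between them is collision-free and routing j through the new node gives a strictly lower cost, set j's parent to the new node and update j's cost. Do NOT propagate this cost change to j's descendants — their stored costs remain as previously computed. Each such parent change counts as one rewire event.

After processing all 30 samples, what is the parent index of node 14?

Parent of node 14: 17

1. q=(33,21) nearest=0 d=33 new=(5,6) → add node 1 parent=0 cost=5
2. q=(23,20) nearest=1 d=18 new=(10,11) → add node 2 parent=1 cost=10
3. q=(21,4) nearest=2 d=11 new=(15,6) → add node 3 parent=2 cost=15
4. q=(5,20) nearest=2 d=9 new=(5,16) → add node 4 parent=2 cost=15
5. q=(18,22) nearest=2 d=11 new=(15,16) → add node 5 parent=2 cost=15
6. q=(35,2) nearest=3 d=20 new=(20,2) → blocked by [17,21]×[1,7], reject
7. q=(7,12) nearest=2 d=3 new=(7,12) → add node 6 parent=2 cost=13
8. q=(34,28) nearest=5 d=19 new=(20,21) → add node 7 parent=5 cost=20
9. q=(5,17) nearest=4 d=1 new=(5,17) → add node 8 parent=4 cost=16
10. q=(19,19) nearest=7 d=2 new=(19,19) → add node 9 parent=7 cost=22
11. q=(20,30) nearest=7 d=9 new=(20,26) → add node 10 parent=7 cost=25
12. q=(22,28) nearest=10 d=2 new=(22,28) → add node 11 parent=10 cost=27
13. q=(33,19) nearest=11 d=11 new=(27,23) → blocked by [25,30]×[17,24], reject
14. q=(15,15) nearest=5 d=1 new=(15,15) → add node 12 parent=5 cost=16; rewire 9→12 (20<22)
15. q=(35,15) nearest=11 d=13 new=(27,23) → blocked by [25,30]×[17,24], reject
16. q=(35,3) nearest=9 d=16 new=(24,14) → blocked by [21,25]×[16,19], reject
17. q=(6,4) nearest=1 d=2 new=(6,4) → add node 13 parent=1 cost=7
18. q=(22,13) nearest=9 d=6 new=(22,14) → add node 14 parent=9 cost=25
19. q=(32,1) nearest=14 d=13 new=(27,9) → add node 15 parent=14 cost=30
20. q=(35,10) nearest=15 d=8 new=(32,10) → add node 16 parent=15 cost=35
21. q=(19,9) nearest=3 d=4 new=(19,9) → add node 17 parent=3 cost=19; rewire 14→17 (24<25); rewire 15→17 (27<30)
22. q=(5,21) nearest=8 d=4 new=(5,21) → add node 18 parent=8 cost=20
23. q=(24,5) nearest=15 d=4 new=(24,5) → add node 19 parent=15 cost=31
24. q=(27,27) nearest=11 d=5 new=(27,27) → add node 20 parent=11 cost=32
25. q=(24,24) nearest=20 d=3 new=(24,24) → add node 21 parent=20 cost=35
26. q=(20,0) nearest=19 d=5 new=(20,0) → blocked by [17,21]×[1,7], reject
27. q=(1,9) nearest=1 d=4 new=(1,9) → add node 22 parent=1 cost=9
28. q=(32,29) nearest=20 d=5 new=(32,29) → add node 23 parent=20 cost=37
29. q=(8,29) nearest=18 d=8 new=(8,26) → add node 24 parent=18 cost=25
30. q=(34,24) nearest=23 d=5 new=(34,24) → add node 25 parent=23 cost=42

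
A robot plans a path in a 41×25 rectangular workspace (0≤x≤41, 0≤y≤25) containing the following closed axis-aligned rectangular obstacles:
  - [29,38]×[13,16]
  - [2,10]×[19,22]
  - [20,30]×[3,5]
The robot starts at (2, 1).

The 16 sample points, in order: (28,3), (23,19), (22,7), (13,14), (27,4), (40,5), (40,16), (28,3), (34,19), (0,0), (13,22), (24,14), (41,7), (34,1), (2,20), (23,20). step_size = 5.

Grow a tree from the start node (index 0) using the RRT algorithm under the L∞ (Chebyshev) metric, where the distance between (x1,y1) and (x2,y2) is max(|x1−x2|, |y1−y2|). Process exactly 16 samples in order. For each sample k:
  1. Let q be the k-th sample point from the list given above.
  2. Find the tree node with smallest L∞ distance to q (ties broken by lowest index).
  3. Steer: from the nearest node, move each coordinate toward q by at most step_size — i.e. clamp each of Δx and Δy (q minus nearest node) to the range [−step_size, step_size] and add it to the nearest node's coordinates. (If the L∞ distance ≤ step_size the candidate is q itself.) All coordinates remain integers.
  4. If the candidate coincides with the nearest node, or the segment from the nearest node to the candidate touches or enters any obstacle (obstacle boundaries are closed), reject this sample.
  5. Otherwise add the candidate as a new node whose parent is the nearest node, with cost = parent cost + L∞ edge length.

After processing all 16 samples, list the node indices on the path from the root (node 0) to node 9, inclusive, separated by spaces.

Path: 0 1 2 4 9

1. q=(28,3) nearest=0 d=26 new=(7,3) → add node 1 parent=0 cost=5
2. q=(23,19) nearest=1 d=16 new=(12,8) → add node 2 parent=1 cost=10
3. q=(22,7) nearest=2 d=10 new=(17,7) → add node 3 parent=2 cost=15
4. q=(13,14) nearest=2 d=6 new=(13,13) → add node 4 parent=2 cost=15
5. q=(27,4) nearest=3 d=10 new=(22,4) → blocked by [20,30]×[3,5], reject
6. q=(40,5) nearest=3 d=23 new=(22,5) → blocked by [20,30]×[3,5], reject
7. q=(40,16) nearest=3 d=23 new=(22,12) → add node 5 parent=3 cost=20
8. q=(28,3) nearest=5 d=9 new=(27,7) → add node 6 parent=5 cost=25
9. q=(34,19) nearest=5 d=12 new=(27,17) → add node 7 parent=5 cost=25
10. q=(0,0) nearest=0 d=2 new=(0,0) → add node 8 parent=0 cost=2
11. q=(13,22) nearest=4 d=9 new=(13,18) → add node 9 parent=4 cost=20
12. q=(24,14) nearest=5 d=2 new=(24,14) → add node 10 parent=5 cost=22
13. q=(41,7) nearest=6 d=14 new=(32,7) → add node 11 parent=6 cost=30
14. q=(34,1) nearest=11 d=6 new=(34,2) → add node 12 parent=11 cost=35
15. q=(2,20) nearest=4 d=11 new=(8,18) → add node 13 parent=4 cost=20
16. q=(23,20) nearest=7 d=4 new=(23,20) → add node 14 parent=7 cost=29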